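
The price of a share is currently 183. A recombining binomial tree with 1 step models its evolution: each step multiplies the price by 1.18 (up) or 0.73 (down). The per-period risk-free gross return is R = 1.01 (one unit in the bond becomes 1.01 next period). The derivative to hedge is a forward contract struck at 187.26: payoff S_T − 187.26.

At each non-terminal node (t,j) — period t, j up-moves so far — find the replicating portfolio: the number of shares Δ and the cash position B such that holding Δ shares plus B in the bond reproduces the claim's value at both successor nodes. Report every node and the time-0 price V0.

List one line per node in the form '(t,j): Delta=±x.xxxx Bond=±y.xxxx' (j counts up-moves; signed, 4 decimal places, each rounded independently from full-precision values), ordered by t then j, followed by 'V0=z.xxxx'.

(0,0): Delta=1.0000 Bond=-185.4059
V0=-2.4059

No-arbitrage ⇒ martingale measure with p* = (R−d)/(u−d) = 0.6222.
Terminal values V(1,·): V(1,0)=-53.6700, V(1,1)=28.6800
(0,0): S=183.0000. Δ = (V_up−V_dn)/(S_up−S_dn) = (28.6800−-53.6700)/(215.9400−133.5900) = 1.0000. V = [p*·28.6800 + (1−p*)·-53.6700]/1.01 = -2.4059. B = V − Δ·S = -185.4059.
Each (Δ,B) replicates both successor values, so the strategy is self-financing and V0 is arbitrage-free.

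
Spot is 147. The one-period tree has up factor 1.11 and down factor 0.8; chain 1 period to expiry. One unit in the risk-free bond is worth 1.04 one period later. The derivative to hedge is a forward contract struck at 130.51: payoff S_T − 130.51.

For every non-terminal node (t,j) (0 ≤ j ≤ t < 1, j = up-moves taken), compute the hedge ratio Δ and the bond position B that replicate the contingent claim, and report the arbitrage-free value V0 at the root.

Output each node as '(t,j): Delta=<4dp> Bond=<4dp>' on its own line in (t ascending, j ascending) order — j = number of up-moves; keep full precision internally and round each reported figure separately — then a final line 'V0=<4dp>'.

(0,0): Delta=1.0000 Bond=-125.4904
V0=21.5096

No-arbitrage ⇒ martingale measure with p* = (R−d)/(u−d) = 0.7742.
Payoff layer (t=1): V(1,0)=-12.9100, V(1,1)=32.6600
Node (0,0) S=147.0000: V=(p*·32.6600+(1−p*)·-12.9100)/1.04=21.5096; Δ=(32.6600−-12.9100)/(163.1700−117.6000)=1.0000; B=V−Δ·S=-125.4904
Root portfolio cost Δ·147+B reproduces V0=21.5096.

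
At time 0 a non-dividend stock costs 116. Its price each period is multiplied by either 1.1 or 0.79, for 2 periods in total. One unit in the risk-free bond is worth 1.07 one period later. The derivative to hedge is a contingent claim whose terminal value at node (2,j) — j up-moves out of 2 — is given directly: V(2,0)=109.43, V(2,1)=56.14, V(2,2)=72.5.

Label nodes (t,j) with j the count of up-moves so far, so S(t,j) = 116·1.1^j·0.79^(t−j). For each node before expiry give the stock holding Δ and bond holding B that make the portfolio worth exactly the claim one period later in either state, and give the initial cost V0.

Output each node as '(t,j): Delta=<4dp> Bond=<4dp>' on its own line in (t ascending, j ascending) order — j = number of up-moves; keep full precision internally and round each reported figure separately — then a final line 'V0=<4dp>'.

(0,0): Delta=0.2500 Bond=32.1272
(1,0): Delta=-1.8759 Bond=229.1902
(1,1): Delta=0.4136 Bond=13.5032
V0=61.1283

Risk-neutral probability p* = (R−d)/(u−d) = (1.07−0.79)/(1.1−0.79) = 0.9032.
Payoff layer (t=2): V(2,0)=109.4300, V(2,1)=56.1400, V(2,2)=72.5000
Node (1,0) S=91.6400: V=(p*·56.1400+(1−p*)·109.4300)/1.07=57.2870; Δ=(56.1400−109.4300)/(100.8040−72.3956)=-1.8759; B=V−Δ·S=229.1902
Node (1,1) S=127.6000: V=(p*·72.5000+(1−p*)·56.1400)/1.07=66.2774; Δ=(72.5000−56.1400)/(140.3600−100.8040)=0.4136; B=V−Δ·S=13.5032
Node (0,0) S=116.0000: V=(p*·66.2774+(1−p*)·57.2870)/1.07=61.1283; Δ=(66.2774−57.2870)/(127.6000−91.6400)=0.2500; B=V−Δ·S=32.1272
Check: Δ(0,0)·S0 + B(0,0) = 61.1283 = V0.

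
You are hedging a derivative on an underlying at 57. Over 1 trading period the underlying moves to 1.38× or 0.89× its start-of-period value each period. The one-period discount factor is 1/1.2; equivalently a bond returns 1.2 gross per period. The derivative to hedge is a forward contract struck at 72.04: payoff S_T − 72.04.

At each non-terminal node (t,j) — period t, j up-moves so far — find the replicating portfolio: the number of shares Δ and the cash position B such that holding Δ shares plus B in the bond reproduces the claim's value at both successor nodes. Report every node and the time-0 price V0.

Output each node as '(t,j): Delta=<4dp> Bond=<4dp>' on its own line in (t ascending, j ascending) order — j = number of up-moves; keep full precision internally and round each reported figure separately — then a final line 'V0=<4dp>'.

Under the risk-neutral measure, an up-move has probability p* = (R−d)/(u−d) = 0.6327 and values discount at R = 1.2.
Payoff layer (t=1): V(1,0)=-21.3100, V(1,1)=6.6200
(0,0): S=57.0000. Δ = (V_up−V_dn)/(S_up−S_dn) = (6.6200−-21.3100)/(78.6600−50.7300) = 1.0000. V = [p*·6.6200 + (1−p*)·-21.3100]/1.2 = -3.0333. B = V − Δ·S = -60.0333.
Self-financing check: at every node Δ·S+B equals the discounted successor values.

(0,0): Delta=1.0000 Bond=-60.0333
V0=-3.0333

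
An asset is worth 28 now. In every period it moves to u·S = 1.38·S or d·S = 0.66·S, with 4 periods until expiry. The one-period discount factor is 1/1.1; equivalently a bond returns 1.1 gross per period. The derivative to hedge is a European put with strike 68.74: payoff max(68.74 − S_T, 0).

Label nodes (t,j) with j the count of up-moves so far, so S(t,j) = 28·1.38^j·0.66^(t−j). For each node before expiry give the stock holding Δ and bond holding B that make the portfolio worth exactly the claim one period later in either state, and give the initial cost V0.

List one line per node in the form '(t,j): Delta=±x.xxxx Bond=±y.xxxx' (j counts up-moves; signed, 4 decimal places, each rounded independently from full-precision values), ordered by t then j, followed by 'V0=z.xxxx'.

(0,0): Delta=-0.7210 Bond=42.2623
(1,0): Delta=-1.0000 Bond=51.6454
(1,1): Delta=-0.6360 Bond=43.2069
(2,0): Delta=-1.0000 Bond=56.8099
(2,1): Delta=-1.0000 Bond=56.8099
(2,2): Delta=-0.5252 Bond=41.6207
(3,0): Delta=-1.0000 Bond=62.4909
(3,1): Delta=-1.0000 Bond=62.4909
(3,2): Delta=-1.0000 Bond=62.4909
(3,3): Delta=-0.3808 Bond=35.1503
V0=22.0757

Under the risk-neutral measure, an up-move has probability p* = (R−d)/(u−d) = 0.6111 and values discount at R = 1.1.
At expiry t=4: V(4,0)=63.4271, V(4,1)=57.6312, V(4,2)=45.5124, V(4,3)=20.1732, V(4,4)=0.0000
  t=3,j=0: stock 8.0499 → up 11.1088 (V=57.6312), down 5.3129 (V=63.4271). Price 54.4410; hedge Δ=-1.0000, bond B=62.4909.
  t=3,j=1: stock 16.8316 → up 23.2276 (V=45.5124), down 11.1088 (V=57.6312). Price 45.6593; hedge Δ=-1.0000, bond B=62.4909.
  t=3,j=2: stock 35.1933 → up 48.5668 (V=20.1732), down 23.2276 (V=45.5124). Price 27.2976; hedge Δ=-1.0000, bond B=62.4909.
  t=3,j=3: stock 73.5860 → up 101.5487 (V=0.0000), down 48.5668 (V=20.1732). Price 7.1319; hedge Δ=-0.3808, bond B=35.1503.
  t=2,j=0: stock 12.1968 → up 16.8316 (V=45.6593), down 8.0499 (V=54.4410). Price 44.6131; hedge Δ=-1.0000, bond B=56.8099.
  t=2,j=1: stock 25.5024 → up 35.1933 (V=27.2976), down 16.8316 (V=45.6593). Price 31.3075; hedge Δ=-1.0000, bond B=56.8099.
  t=2,j=2: stock 53.3232 → up 73.5860 (V=7.1319), down 35.1933 (V=27.2976). Price 13.6129; hedge Δ=-0.5252, bond B=41.6207.
  t=1,j=0: stock 18.4800 → up 25.5024 (V=31.3075), down 12.1968 (V=44.6131). Price 33.1654; hedge Δ=-1.0000, bond B=51.6454.
  t=1,j=1: stock 38.6400 → up 53.3232 (V=13.6129), down 25.5024 (V=31.3075). Price 18.6310; hedge Δ=-0.6360, bond B=43.2069.
  t=0,j=0: stock 28.0000 → up 38.6400 (V=18.6310), down 18.4800 (V=33.1654). Price 22.0757; hedge Δ=-0.7210, bond B=42.2623.
Each (Δ,B) replicates both successor values, so the strategy is self-financing and V0 is arbitrage-free.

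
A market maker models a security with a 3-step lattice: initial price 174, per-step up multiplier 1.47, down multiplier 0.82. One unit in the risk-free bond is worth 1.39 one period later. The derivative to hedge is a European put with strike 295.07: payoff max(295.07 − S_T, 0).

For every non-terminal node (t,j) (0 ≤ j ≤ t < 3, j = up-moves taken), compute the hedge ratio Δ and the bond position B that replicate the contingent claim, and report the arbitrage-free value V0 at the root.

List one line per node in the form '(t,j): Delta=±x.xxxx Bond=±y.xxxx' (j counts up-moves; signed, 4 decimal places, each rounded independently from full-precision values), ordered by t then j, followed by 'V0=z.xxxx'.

No-arbitrage ⇒ martingale measure with p* = (R−d)/(u−d) = 0.8769.
Terminal values V(3,·): V(3,0)=199.1320, V(3,1)=123.0835, V(3,2)=0.0000, V(3,3)=0.0000
Node (2,0) S=116.9976: V=(p*·123.0835+(1−p*)·199.1320)/1.39=95.2830; Δ=(123.0835−199.1320)/(171.9865−95.9380)=-1.0000; B=V−Δ·S=212.2806
Node (2,1) S=209.7396: V=(p*·0.0000+(1−p*)·123.0835)/1.39=10.8984; Δ=(0.0000−123.0835)/(308.3172−171.9865)=-0.9028; B=V−Δ·S=200.2576
Node (2,2) S=375.9966: V=(p*·0.0000+(1−p*)·0.0000)/1.39=0.0000; Δ=(0.0000−0.0000)/(552.7150−308.3172)=0.0000; B=V−Δ·S=0.0000
Node (1,0) S=142.6800: V=(p*·10.8984+(1−p*)·95.2830)/1.39=15.3124; Δ=(10.8984−95.2830)/(209.7396−116.9976)=-0.9099; B=V−Δ·S=145.1348
Node (1,1) S=255.7800: V=(p*·0.0000+(1−p*)·10.8984)/1.39=0.9650; Δ=(0.0000−10.8984)/(375.9966−209.7396)=-0.0656; B=V−Δ·S=17.7317
Node (0,0) S=174.0000: V=(p*·0.9650+(1−p*)·15.3124)/1.39=1.9646; Δ=(0.9650−15.3124)/(255.7800−142.6800)=-0.1269; B=V−Δ·S=24.0375
The time-0 hedge costs 1.9646, which is the no-arbitrage price.

(0,0): Delta=-0.1269 Bond=24.0375
(1,0): Delta=-0.9099 Bond=145.1348
(1,1): Delta=-0.0656 Bond=17.7317
(2,0): Delta=-1.0000 Bond=212.2806
(2,1): Delta=-0.9028 Bond=200.2576
(2,2): Delta=0.0000 Bond=0.0000
V0=1.9646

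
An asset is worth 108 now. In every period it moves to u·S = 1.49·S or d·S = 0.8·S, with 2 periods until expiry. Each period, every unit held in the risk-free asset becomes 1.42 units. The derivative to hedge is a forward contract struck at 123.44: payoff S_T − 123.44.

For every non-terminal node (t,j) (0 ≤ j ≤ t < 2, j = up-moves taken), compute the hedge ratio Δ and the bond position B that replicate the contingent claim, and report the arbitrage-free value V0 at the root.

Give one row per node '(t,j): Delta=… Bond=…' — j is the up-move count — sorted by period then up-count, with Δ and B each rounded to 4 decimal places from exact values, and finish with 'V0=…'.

Risk-neutral probability p* = (R−d)/(u−d) = (1.42−0.8)/(1.49−0.8) = 0.8986.
Terminal payoffs: V(2,0)=-54.3200, V(2,1)=5.2960, V(2,2)=116.3308
Node (1,0) S=86.4000: V=(p*·5.2960+(1−p*)·-54.3200)/1.42=-0.5296; Δ=(5.2960−-54.3200)/(128.7360−69.1200)=1.0000; B=V−Δ·S=-86.9296
Node (1,1) S=160.9200: V=(p*·116.3308+(1−p*)·5.2960)/1.42=73.9904; Δ=(116.3308−5.2960)/(239.7708−128.7360)=1.0000; B=V−Δ·S=-86.9296
Node (0,0) S=108.0000: V=(p*·73.9904+(1−p*)·-0.5296)/1.42=46.7820; Δ=(73.9904−-0.5296)/(160.9200−86.4000)=1.0000; B=V−Δ·S=-61.2180
Self-financing check: at every node Δ·S+B equals the discounted successor values.

(0,0): Delta=1.0000 Bond=-61.2180
(1,0): Delta=1.0000 Bond=-86.9296
(1,1): Delta=1.0000 Bond=-86.9296
V0=46.7820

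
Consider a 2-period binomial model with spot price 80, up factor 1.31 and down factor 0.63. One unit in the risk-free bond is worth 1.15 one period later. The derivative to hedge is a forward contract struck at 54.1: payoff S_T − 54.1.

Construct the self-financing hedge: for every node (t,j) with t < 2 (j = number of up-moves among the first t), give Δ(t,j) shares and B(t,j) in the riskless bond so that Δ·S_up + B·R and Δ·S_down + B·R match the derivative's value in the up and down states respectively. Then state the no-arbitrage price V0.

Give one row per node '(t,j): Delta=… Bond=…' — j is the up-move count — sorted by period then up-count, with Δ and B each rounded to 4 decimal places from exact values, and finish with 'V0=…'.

Since d<R<u, set p* = (R−d)/(u−d) = 0.7647; price each node as the discounted p*-expectation of its children.
Terminal values V(2,·): V(2,0)=-22.3480, V(2,1)=11.9240, V(2,2)=83.1880
  t=1,j=0: stock 50.4000 → up 66.0240 (V=11.9240), down 31.7520 (V=-22.3480). Price 3.3565; hedge Δ=1.0000, bond B=-47.0435.
  t=1,j=1: stock 104.8000 → up 137.2880 (V=83.1880), down 66.0240 (V=11.9240). Price 57.7565; hedge Δ=1.0000, bond B=-47.0435.
  t=0,j=0: stock 80.0000 → up 104.8000 (V=57.7565), down 50.4000 (V=3.3565). Price 39.0926; hedge Δ=1.0000, bond B=-40.9074.
Each (Δ,B) replicates both successor values, so the strategy is self-financing and V0 is arbitrage-free.

(0,0): Delta=1.0000 Bond=-40.9074
(1,0): Delta=1.0000 Bond=-47.0435
(1,1): Delta=1.0000 Bond=-47.0435
V0=39.0926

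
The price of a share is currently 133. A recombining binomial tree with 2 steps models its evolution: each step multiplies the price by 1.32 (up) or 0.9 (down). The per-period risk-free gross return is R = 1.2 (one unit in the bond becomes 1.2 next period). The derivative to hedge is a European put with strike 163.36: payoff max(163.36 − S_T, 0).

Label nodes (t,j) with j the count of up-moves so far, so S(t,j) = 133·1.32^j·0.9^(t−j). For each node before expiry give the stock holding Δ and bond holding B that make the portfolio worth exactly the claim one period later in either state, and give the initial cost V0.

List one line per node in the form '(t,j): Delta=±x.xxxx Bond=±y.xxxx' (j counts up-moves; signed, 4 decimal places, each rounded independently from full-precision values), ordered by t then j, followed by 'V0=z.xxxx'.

Under the risk-neutral measure, an up-move has probability p* = (R−d)/(u−d) = 0.7143 and values discount at R = 1.2.
At expiry t=2: V(2,0)=55.6300, V(2,1)=5.3560, V(2,2)=0.0000
  t=1,j=0: stock 119.7000 → up 158.0040 (V=5.3560), down 107.7300 (V=55.6300). Price 16.4333; hedge Δ=-1.0000, bond B=136.1333.
  t=1,j=1: stock 175.5600 → up 231.7392 (V=0.0000), down 158.0040 (V=5.3560). Price 1.2752; hedge Δ=-0.0726, bond B=14.0276.
  t=0,j=0: stock 133.0000 → up 175.5600 (V=1.2752), down 119.7000 (V=16.4333). Price 4.6718; hedge Δ=-0.2714, bond B=40.7625.
Check: Δ(0,0)·S0 + B(0,0) = 4.6718 = V0.

(0,0): Delta=-0.2714 Bond=40.7625
(1,0): Delta=-1.0000 Bond=136.1333
(1,1): Delta=-0.0726 Bond=14.0276
V0=4.6718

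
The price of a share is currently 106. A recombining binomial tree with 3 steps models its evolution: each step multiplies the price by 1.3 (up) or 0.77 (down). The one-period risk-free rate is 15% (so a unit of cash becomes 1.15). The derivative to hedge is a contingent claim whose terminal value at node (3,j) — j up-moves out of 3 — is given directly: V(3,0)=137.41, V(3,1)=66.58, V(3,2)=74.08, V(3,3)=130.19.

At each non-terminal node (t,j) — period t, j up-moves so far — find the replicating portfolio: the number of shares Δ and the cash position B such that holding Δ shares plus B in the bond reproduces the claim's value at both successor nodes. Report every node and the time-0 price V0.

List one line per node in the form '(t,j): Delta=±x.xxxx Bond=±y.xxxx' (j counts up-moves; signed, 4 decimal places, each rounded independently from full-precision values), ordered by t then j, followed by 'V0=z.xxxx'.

Since d<R<u, set p* = (R−d)/(u−d) = 0.7170; price each node as the discounted p*-expectation of its children.
At expiry t=3: V(3,0)=137.4100, V(3,1)=66.5800, V(3,2)=74.0800, V(3,3)=130.1900
(2,0): S=62.8474. Δ = (V_up−V_dn)/(S_up−S_dn) = (66.5800−137.4100)/(81.7016−48.3925) = -2.1264. V = [p*·66.5800 + (1−p*)·137.4100]/1.15 = 75.3272. B = V − Δ·S = 208.9687.
(2,1): S=106.1060. Δ = (V_up−V_dn)/(S_up−S_dn) = (74.0800−66.5800)/(137.9378−81.7016) = 0.1334. V = [p*·74.0800 + (1−p*)·66.5800]/1.15 = 62.5716. B = V − Δ·S = 48.4207.
(2,2): S=179.1400. Δ = (V_up−V_dn)/(S_up−S_dn) = (130.1900−74.0800)/(232.8820−137.9378) = 0.5910. V = [p*·130.1900 + (1−p*)·74.0800]/1.15 = 99.3998. B = V − Δ·S = -6.4681.
(1,0): S=81.6200. Δ = (V_up−V_dn)/(S_up−S_dn) = (62.5716−75.3272)/(106.1060−62.8474) = -0.2949. V = [p*·62.5716 + (1−p*)·75.3272]/1.15 = 57.5493. B = V − Δ·S = 81.6163.
(1,1): S=137.8000. Δ = (V_up−V_dn)/(S_up−S_dn) = (99.3998−62.5716)/(179.1400−106.1060) = 0.5043. V = [p*·99.3998 + (1−p*)·62.5716]/1.15 = 77.3711. B = V − Δ·S = 7.8839.
(0,0): S=106.0000. Δ = (V_up−V_dn)/(S_up−S_dn) = (77.3711−57.5493)/(137.8000−81.6200) = 0.3528. V = [p*·77.3711 + (1−p*)·57.5493]/1.15 = 62.4010. B = V − Δ·S = 25.0014.
Root portfolio cost Δ·106+B reproduces V0=62.4010.

(0,0): Delta=0.3528 Bond=25.0014
(1,0): Delta=-0.2949 Bond=81.6163
(1,1): Delta=0.5043 Bond=7.8839
(2,0): Delta=-2.1264 Bond=208.9687
(2,1): Delta=0.1334 Bond=48.4207
(2,2): Delta=0.5910 Bond=-6.4681
V0=62.4010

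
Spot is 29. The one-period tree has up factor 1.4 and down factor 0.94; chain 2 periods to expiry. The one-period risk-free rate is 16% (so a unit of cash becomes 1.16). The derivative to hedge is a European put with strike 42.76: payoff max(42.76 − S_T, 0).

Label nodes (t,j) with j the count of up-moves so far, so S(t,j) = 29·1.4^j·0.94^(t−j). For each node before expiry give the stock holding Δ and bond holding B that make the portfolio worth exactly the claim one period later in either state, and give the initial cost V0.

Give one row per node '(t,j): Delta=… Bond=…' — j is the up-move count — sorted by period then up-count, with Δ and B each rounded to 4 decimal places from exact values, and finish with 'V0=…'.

Under the risk-neutral measure, an up-move has probability p* = (R−d)/(u−d) = 0.4783 and values discount at R = 1.16.
At expiry t=2: V(2,0)=17.1356, V(2,1)=4.5960, V(2,2)=0.0000
Node (1,0) S=27.2600: V=(p*·4.5960+(1−p*)·17.1356)/1.16=9.6021; Δ=(4.5960−17.1356)/(38.1640−25.6244)=-1.0000; B=V−Δ·S=36.8621
Node (1,1) S=40.6000: V=(p*·0.0000+(1−p*)·4.5960)/1.16=2.0672; Δ=(0.0000−4.5960)/(56.8400−38.1640)=-0.2461; B=V−Δ·S=12.0585
Node (0,0) S=29.0000: V=(p*·2.0672+(1−p*)·9.6021)/1.16=5.1711; Δ=(2.0672−9.6021)/(40.6000−27.2600)=-0.5648; B=V−Δ·S=21.5513
Check: Δ(0,0)·S0 + B(0,0) = 5.1711 = V0.

(0,0): Delta=-0.5648 Bond=21.5513
(1,0): Delta=-1.0000 Bond=36.8621
(1,1): Delta=-0.2461 Bond=12.0585
V0=5.1711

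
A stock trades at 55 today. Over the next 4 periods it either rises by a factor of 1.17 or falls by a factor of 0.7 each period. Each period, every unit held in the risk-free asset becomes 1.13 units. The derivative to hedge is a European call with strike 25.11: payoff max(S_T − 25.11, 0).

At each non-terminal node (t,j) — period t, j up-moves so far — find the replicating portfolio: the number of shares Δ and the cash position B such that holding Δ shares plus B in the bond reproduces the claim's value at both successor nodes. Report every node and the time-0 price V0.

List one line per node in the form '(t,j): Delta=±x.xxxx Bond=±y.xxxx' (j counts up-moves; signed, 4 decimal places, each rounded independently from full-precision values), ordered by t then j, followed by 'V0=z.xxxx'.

Since d<R<u, set p* = (R−d)/(u−d) = 0.9149; price each node as the discounted p*-expectation of its children.
At expiry t=4: V(4,0)=0.0000, V(4,1)=0.0000, V(4,2)=11.7819, V(4,3)=36.5521, V(4,4)=77.9538
Node (3,0) S=18.8650: V=(p*·0.0000+(1−p*)·0.0000)/1.13=0.0000; Δ=(0.0000−0.0000)/(22.0720−13.2055)=0.0000; B=V−Δ·S=0.0000
Node (3,1) S=31.5315: V=(p*·11.7819+(1−p*)·0.0000)/1.13=9.5391; Δ=(11.7819−0.0000)/(36.8919−22.0720)=0.7950; B=V−Δ·S=-15.5287
Node (3,2) S=52.7026: V=(p*·36.5521+(1−p*)·11.7819)/1.13=30.4814; Δ=(36.5521−11.7819)/(61.6621−36.8919)=1.0000; B=V−Δ·S=-22.2212
Node (3,3) S=88.0887: V=(p*·77.9538+(1−p*)·36.5521)/1.13=65.8675; Δ=(77.9538−36.5521)/(103.0638−61.6621)=1.0000; B=V−Δ·S=-22.2212
Node (2,0) S=26.9500: V=(p*·9.5391+(1−p*)·0.0000)/1.13=7.7232; Δ=(9.5391−0.0000)/(31.5315−18.8650)=0.7531; B=V−Δ·S=-12.5727
Node (2,1) S=45.0450: V=(p*·30.4814+(1−p*)·9.5391)/1.13=25.3974; Δ=(30.4814−9.5391)/(52.7026−31.5315)=0.9892; B=V−Δ·S=-19.1608
Node (2,2) S=75.2895: V=(p*·65.8675+(1−p*)·30.4814)/1.13=55.6247; Δ=(65.8675−30.4814)/(88.0887−52.7026)=1.0000; B=V−Δ·S=-19.6648
Node (1,0) S=38.5000: V=(p*·25.3974+(1−p*)·7.7232)/1.13=21.1445; Δ=(25.3974−7.7232)/(45.0450−26.9500)=0.9767; B=V−Δ·S=-16.4602
Node (1,1) S=64.3500: V=(p*·55.6247+(1−p*)·25.3974)/1.13=46.9488; Δ=(55.6247−25.3974)/(75.2895−45.0450)=0.9994; B=V−Δ·S=-17.3645
Node (0,0) S=55.0000: V=(p*·46.9488+(1−p*)·21.1445)/1.13=39.6042; Δ=(46.9488−21.1445)/(64.3500−38.5000)=0.9982; B=V−Δ·S=-15.2987
Self-financing check: at every node Δ·S+B equals the discounted successor values.

(0,0): Delta=0.9982 Bond=-15.2987
(1,0): Delta=0.9767 Bond=-16.4602
(1,1): Delta=0.9994 Bond=-17.3645
(2,0): Delta=0.7531 Bond=-12.5727
(2,1): Delta=0.9892 Bond=-19.1608
(2,2): Delta=1.0000 Bond=-19.6648
(3,0): Delta=0.0000 Bond=0.0000
(3,1): Delta=0.7950 Bond=-15.5287
(3,2): Delta=1.0000 Bond=-22.2212
(3,3): Delta=1.0000 Bond=-22.2212
V0=39.6042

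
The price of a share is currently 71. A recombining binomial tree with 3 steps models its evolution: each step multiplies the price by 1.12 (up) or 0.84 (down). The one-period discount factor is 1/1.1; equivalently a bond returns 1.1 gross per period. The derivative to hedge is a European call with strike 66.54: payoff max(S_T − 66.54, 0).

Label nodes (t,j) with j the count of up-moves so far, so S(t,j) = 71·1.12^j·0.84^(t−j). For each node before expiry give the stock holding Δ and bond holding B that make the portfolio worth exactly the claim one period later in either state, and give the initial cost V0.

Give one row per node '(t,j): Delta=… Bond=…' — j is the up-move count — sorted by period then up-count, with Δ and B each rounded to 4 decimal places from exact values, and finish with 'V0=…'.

Risk-neutral probability p* = (R−d)/(u−d) = (1.1−0.84)/(1.12−0.84) = 0.9286.
Payoff layer (t=3): V(3,0)=0.0000, V(3,1)=0.0000, V(3,2)=8.2724, V(3,3)=33.2099
  t=2,j=0: stock 50.0976 → up 56.1093 (V=0.0000), down 42.0820 (V=0.0000). Price 0.0000; hedge Δ=0.0000, bond B=0.0000.
  t=2,j=1: stock 66.7968 → up 74.8124 (V=8.2724), down 56.1093 (V=0.0000). Price 6.9832; hedge Δ=0.4423, bond B=-22.5611.
  t=2,j=2: stock 89.0624 → up 99.7499 (V=33.2099), down 74.8124 (V=8.2724). Price 28.5715; hedge Δ=1.0000, bond B=-60.4909.
  t=1,j=0: stock 59.6400 → up 66.7968 (V=6.9832), down 50.0976 (V=0.0000). Price 5.8949; hedge Δ=0.4182, bond B=-19.0451.
  t=1,j=1: stock 79.5200 → up 89.0624 (V=28.5715), down 66.7968 (V=6.9832). Price 24.5722; hedge Δ=0.9696, bond B=-52.5288.
  t=0,j=0: stock 71.0000 → up 79.5200 (V=24.5722), down 59.6400 (V=5.8949). Price 21.1256; hedge Δ=0.9395, bond B=-45.5792.
Check: Δ(0,0)·S0 + B(0,0) = 21.1256 = V0.

(0,0): Delta=0.9395 Bond=-45.5792
(1,0): Delta=0.4182 Bond=-19.0451
(1,1): Delta=0.9696 Bond=-52.5288
(2,0): Delta=0.0000 Bond=0.0000
(2,1): Delta=0.4423 Bond=-22.5611
(2,2): Delta=1.0000 Bond=-60.4909
V0=21.1256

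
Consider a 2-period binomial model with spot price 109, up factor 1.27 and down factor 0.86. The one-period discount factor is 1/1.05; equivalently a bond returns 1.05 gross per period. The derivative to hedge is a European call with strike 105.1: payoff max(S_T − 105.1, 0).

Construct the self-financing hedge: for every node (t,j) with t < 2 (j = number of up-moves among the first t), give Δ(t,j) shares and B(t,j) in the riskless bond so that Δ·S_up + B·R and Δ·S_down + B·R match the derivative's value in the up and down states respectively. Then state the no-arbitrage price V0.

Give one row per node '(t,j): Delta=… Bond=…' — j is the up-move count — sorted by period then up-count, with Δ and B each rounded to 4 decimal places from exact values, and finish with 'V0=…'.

The replicating-portfolio and risk-neutral prices coincide; use p* = (1.05−0.86)/(1.27−0.86) = 0.4634 for the latter.
Payoff layer (t=2): V(2,0)=0.0000, V(2,1)=13.9498, V(2,2)=70.7061
  t=1,j=0: stock 93.7400 → up 119.0498 (V=13.9498), down 80.6164 (V=0.0000). Price 6.1567; hedge Δ=0.3630, bond B=-27.8672.
  t=1,j=1: stock 138.4300 → up 175.8061 (V=70.7061), down 119.0498 (V=13.9498). Price 38.3348; hedge Δ=1.0000, bond B=-100.0952.
  t=0,j=0: stock 109.0000 → up 138.4300 (V=38.3348), down 93.7400 (V=6.1567). Price 20.0652; hedge Δ=0.7200, bond B=-58.4178.
The time-0 hedge costs 20.0652, which is the no-arbitrage price.

(0,0): Delta=0.7200 Bond=-58.4178
(1,0): Delta=0.3630 Bond=-27.8672
(1,1): Delta=1.0000 Bond=-100.0952
V0=20.0652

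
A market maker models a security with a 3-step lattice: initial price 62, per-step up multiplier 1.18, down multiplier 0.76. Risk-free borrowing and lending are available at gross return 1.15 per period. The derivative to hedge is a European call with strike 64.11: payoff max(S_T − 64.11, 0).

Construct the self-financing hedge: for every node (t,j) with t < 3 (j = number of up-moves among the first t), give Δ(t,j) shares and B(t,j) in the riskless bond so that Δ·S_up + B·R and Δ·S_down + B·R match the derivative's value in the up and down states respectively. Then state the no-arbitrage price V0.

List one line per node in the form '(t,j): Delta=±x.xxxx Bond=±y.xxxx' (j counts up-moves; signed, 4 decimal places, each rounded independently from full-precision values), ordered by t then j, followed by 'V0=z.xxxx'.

(0,0): Delta=0.9136 Bond=-36.5833
(1,0): Delta=0.0612 Bond=-1.9056
(1,1): Delta=0.9558 Bond=-45.1604
(2,0): Delta=0.0000 Bond=0.0000
(2,1): Delta=0.0642 Bond=-2.3601
(2,2): Delta=1.0000 Bond=-55.7478
V0=20.0597

Risk-neutral probability p* = (R−d)/(u−d) = (1.15−0.76)/(1.18−0.76) = 0.9286.
Payoff layer (t=3): V(3,0)=0.0000, V(3,1)=0.0000, V(3,2)=1.4999, V(3,3)=37.7580
  t=2,j=0: stock 35.8112 → up 42.2572 (V=0.0000), down 27.2165 (V=0.0000). Price 0.0000; hedge Δ=0.0000, bond B=0.0000.
  t=2,j=1: stock 55.6016 → up 65.6099 (V=1.4999), down 42.2572 (V=0.0000). Price 1.2111; hedge Δ=0.0642, bond B=-2.3601.
  t=2,j=2: stock 86.3288 → up 101.8680 (V=37.7580), down 65.6099 (V=1.4999). Price 30.5810; hedge Δ=1.0000, bond B=-55.7478.
  t=1,j=0: stock 47.1200 → up 55.6016 (V=1.2111), down 35.8112 (V=0.0000). Price 0.9779; hedge Δ=0.0612, bond B=-1.9056.
  t=1,j=1: stock 73.1600 → up 86.3288 (V=30.5810), down 55.6016 (V=1.2111). Price 24.7679; hedge Δ=0.9558, bond B=-45.1604.
  t=0,j=0: stock 62.0000 → up 73.1600 (V=24.7679), down 47.1200 (V=0.9779). Price 20.0597; hedge Δ=0.9136, bond B=-36.5833.
Root portfolio cost Δ·62+B reproduces V0=20.0597.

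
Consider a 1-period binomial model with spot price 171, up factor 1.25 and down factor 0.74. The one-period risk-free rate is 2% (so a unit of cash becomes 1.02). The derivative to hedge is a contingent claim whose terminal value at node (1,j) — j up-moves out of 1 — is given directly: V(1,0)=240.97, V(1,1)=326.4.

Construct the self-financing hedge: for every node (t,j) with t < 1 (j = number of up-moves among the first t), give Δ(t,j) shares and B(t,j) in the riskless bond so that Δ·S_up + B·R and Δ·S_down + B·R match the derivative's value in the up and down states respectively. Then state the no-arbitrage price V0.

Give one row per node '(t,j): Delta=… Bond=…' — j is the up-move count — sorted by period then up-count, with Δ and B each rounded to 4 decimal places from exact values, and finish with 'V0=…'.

(0,0): Delta=0.9796 Bond=114.7184
V0=282.2282

Risk-neutral probability p* = (R−d)/(u−d) = (1.02−0.74)/(1.25−0.74) = 0.5490.
Terminal values V(1,·): V(1,0)=240.9700, V(1,1)=326.4000
(0,0): S=171.0000. Δ = (V_up−V_dn)/(S_up−S_dn) = (326.4000−240.9700)/(213.7500−126.5400) = 0.9796. V = [p*·326.4000 + (1−p*)·240.9700]/1.02 = 282.2282. B = V − Δ·S = 114.7184.
Root portfolio cost Δ·171+B reproduces V0=282.2282.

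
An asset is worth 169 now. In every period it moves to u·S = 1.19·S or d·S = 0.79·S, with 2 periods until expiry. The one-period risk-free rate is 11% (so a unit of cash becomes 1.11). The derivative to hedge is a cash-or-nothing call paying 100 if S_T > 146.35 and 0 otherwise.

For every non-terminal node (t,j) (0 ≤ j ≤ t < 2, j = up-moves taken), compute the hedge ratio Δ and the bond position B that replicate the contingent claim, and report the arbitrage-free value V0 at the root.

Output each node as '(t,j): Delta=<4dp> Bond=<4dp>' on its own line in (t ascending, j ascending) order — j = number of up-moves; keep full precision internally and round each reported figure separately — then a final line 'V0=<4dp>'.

Risk-neutral probability p* = (R−d)/(u−d) = (1.11−0.79)/(1.19−0.79) = 0.8000.
At expiry t=2: V(2,0)=0.0000, V(2,1)=100.0000, V(2,2)=100.0000
(1,0): S=133.5100. Δ = (V_up−V_dn)/(S_up−S_dn) = (100.0000−0.0000)/(158.8769−105.4729) = 1.8725. V = [p*·100.0000 + (1−p*)·0.0000]/1.11 = 72.0721. B = V − Δ·S = -177.9279.
(1,1): S=201.1100. Δ = (V_up−V_dn)/(S_up−S_dn) = (100.0000−100.0000)/(239.3209−158.8769) = 0.0000. V = [p*·100.0000 + (1−p*)·100.0000]/1.11 = 90.0901. B = V − Δ·S = 90.0901.
(0,0): S=169.0000. Δ = (V_up−V_dn)/(S_up−S_dn) = (90.0901−72.0721)/(201.1100−133.5100) = 0.2665. V = [p*·90.0901 + (1−p*)·72.0721]/1.11 = 77.9158. B = V − Δ·S = 32.8707.
Root portfolio cost Δ·169+B reproduces V0=77.9158.

(0,0): Delta=0.2665 Bond=32.8707
(1,0): Delta=1.8725 Bond=-177.9279
(1,1): Delta=0.0000 Bond=90.0901
V0=77.9158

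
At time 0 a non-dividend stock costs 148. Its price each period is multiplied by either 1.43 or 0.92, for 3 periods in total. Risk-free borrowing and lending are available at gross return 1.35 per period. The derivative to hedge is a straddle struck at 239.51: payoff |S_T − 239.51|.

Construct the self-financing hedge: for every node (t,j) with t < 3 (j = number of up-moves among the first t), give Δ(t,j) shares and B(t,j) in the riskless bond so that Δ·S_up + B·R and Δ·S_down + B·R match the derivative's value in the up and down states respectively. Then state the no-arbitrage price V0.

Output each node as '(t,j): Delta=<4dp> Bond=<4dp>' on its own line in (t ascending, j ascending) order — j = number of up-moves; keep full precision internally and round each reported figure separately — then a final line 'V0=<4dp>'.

(0,0): Delta=0.7449 Bond=-56.1547
(1,0): Delta=-0.2999 Bond=66.4516
(1,1): Delta=0.8700 Bond=-102.2759
(2,0): Delta=-1.0000 Bond=177.4148
(2,1): Delta=-0.2161 Bond=73.3925
(2,2): Delta=1.0000 Bond=-177.4148
V0=54.0976

No-arbitrage ⇒ martingale measure with p* = (R−d)/(u−d) = 0.8431.
Terminal values V(3,·): V(3,0)=124.2642, V(3,1)=60.3779, V(3,2)=38.9236, V(3,3)=193.2726
(2,0): S=125.2672. Δ = (V_up−V_dn)/(S_up−S_dn) = (60.3779−124.2642)/(179.1321−115.2458) = -1.0000. V = [p*·60.3779 + (1−p*)·124.2642]/1.35 = 52.1476. B = V − Δ·S = 177.4148.
(2,1): S=194.7088. Δ = (V_up−V_dn)/(S_up−S_dn) = (38.9236−60.3779)/(278.4336−179.1321) = -0.2161. V = [p*·38.9236 + (1−p*)·60.3779]/1.35 = 31.3252. B = V − Δ·S = 73.3925.
(2,2): S=302.6452. Δ = (V_up−V_dn)/(S_up−S_dn) = (193.2726−38.9236)/(432.7826−278.4336) = 1.0000. V = [p*·193.2726 + (1−p*)·38.9236]/1.35 = 125.2304. B = V − Δ·S = -177.4148.
(1,0): S=136.1600. Δ = (V_up−V_dn)/(S_up−S_dn) = (31.3252−52.1476)/(194.7088−125.2672) = -0.2999. V = [p*·31.3252 + (1−p*)·52.1476]/1.35 = 25.6233. B = V − Δ·S = 66.4516.
(1,1): S=211.6400. Δ = (V_up−V_dn)/(S_up−S_dn) = (125.2304−31.3252)/(302.6452−194.7088) = 0.8700. V = [p*·125.2304 + (1−p*)·31.3252]/1.35 = 81.8520. B = V − Δ·S = -102.2759.
(0,0): S=148.0000. Δ = (V_up−V_dn)/(S_up−S_dn) = (81.8520−25.6233)/(211.6400−136.1600) = 0.7449. V = [p*·81.8520 + (1−p*)·25.6233]/1.35 = 54.0976. B = V − Δ·S = -56.1547.
Each (Δ,B) replicates both successor values, so the strategy is self-financing and V0 is arbitrage-free.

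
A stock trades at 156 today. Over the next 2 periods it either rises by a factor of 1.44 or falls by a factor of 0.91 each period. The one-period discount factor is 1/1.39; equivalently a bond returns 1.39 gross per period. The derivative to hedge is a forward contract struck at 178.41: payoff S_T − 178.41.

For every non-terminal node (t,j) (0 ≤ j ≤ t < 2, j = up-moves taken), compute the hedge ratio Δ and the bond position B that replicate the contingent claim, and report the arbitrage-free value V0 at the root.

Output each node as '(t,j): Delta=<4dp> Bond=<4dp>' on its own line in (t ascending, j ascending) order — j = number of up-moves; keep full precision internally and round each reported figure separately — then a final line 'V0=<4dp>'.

Since d<R<u, set p* = (R−d)/(u−d) = 0.9057; price each node as the discounted p*-expectation of its children.
Terminal values V(2,·): V(2,0)=-49.2264, V(2,1)=26.0124, V(2,2)=145.0716
(1,0): S=141.9600. Δ = (V_up−V_dn)/(S_up−S_dn) = (26.0124−-49.2264)/(204.4224−129.1836) = 1.0000. V = [p*·26.0124 + (1−p*)·-49.2264]/1.39 = 13.6075. B = V − Δ·S = -128.3525.
(1,1): S=224.6400. Δ = (V_up−V_dn)/(S_up−S_dn) = (145.0716−26.0124)/(323.4816−204.4224) = 1.0000. V = [p*·145.0716 + (1−p*)·26.0124]/1.39 = 96.2875. B = V − Δ·S = -128.3525.
(0,0): S=156.0000. Δ = (V_up−V_dn)/(S_up−S_dn) = (96.2875−13.6075)/(224.6400−141.9600) = 1.0000. V = [p*·96.2875 + (1−p*)·13.6075]/1.39 = 63.6601. B = V − Δ·S = -92.3399.
The time-0 hedge costs 63.6601, which is the no-arbitrage price.

(0,0): Delta=1.0000 Bond=-92.3399
(1,0): Delta=1.0000 Bond=-128.3525
(1,1): Delta=1.0000 Bond=-128.3525
V0=63.6601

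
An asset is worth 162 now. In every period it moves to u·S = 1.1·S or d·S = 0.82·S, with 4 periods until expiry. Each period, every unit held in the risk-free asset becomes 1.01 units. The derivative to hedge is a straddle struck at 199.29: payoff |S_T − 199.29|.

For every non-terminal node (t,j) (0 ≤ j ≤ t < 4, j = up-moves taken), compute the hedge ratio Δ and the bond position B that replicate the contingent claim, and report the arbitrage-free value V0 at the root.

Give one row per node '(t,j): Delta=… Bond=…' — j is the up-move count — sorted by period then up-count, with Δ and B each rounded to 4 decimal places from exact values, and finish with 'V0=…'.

The replicating-portfolio and risk-neutral prices coincide; use p* = (1.01−0.82)/(1.1−0.82) = 0.6786 for the latter.
Payoff layer (t=4): V(4,0)=126.0463, V(4,1)=101.0362, V(4,2)=67.4862, V(4,3)=22.4800, V(4,4)=37.8942
  t=3,j=0: stock 89.3216 → up 98.2538 (V=101.0362), down 73.2437 (V=126.0463). Price 107.9952; hedge Δ=-1.0000, bond B=197.3168.
  t=3,j=1: stock 119.8217 → up 131.8038 (V=67.4862), down 98.2538 (V=101.0362). Price 77.4952; hedge Δ=-1.0000, bond B=197.3168.
  t=3,j=2: stock 160.7364 → up 176.8100 (V=22.4800), down 131.8038 (V=67.4862). Price 36.5804; hedge Δ=-1.0000, bond B=197.3168.
  t=3,j=3: stock 215.6220 → up 237.1842 (V=37.8942), down 176.8100 (V=22.4800). Price 32.6135; hedge Δ=0.2553, bond B=-22.4374.
  t=2,j=0: stock 108.9288 → up 119.8217 (V=77.4952), down 89.3216 (V=107.9952). Price 86.4344; hedge Δ=-1.0000, bond B=195.3632.
  t=2,j=1: stock 146.1240 → up 160.7364 (V=36.5804), down 119.8217 (V=77.4952). Price 49.2392; hedge Δ=-1.0000, bond B=195.3632.
  t=2,j=2: stock 196.0200 → up 215.6220 (V=32.6135), down 160.7364 (V=36.5804). Price 33.5530; hedge Δ=-0.0723, bond B=47.7207.
  t=1,j=0: stock 132.8400 → up 146.1240 (V=49.2392), down 108.9288 (V=86.4344). Price 60.5889; hedge Δ=-1.0000, bond B=193.4289.
  t=1,j=1: stock 178.2000 → up 196.0200 (V=33.5530), down 146.1240 (V=49.2392). Price 38.2129; hedge Δ=-0.3144, bond B=94.2349.
  t=0,j=0: stock 162.0000 → up 178.2000 (V=38.2129), down 132.8400 (V=60.5889). Price 44.9556; hedge Δ=-0.4933, bond B=124.8700.
Root portfolio cost Δ·162+B reproduces V0=44.9556.

(0,0): Delta=-0.4933 Bond=124.8700
(1,0): Delta=-1.0000 Bond=193.4289
(1,1): Delta=-0.3144 Bond=94.2349
(2,0): Delta=-1.0000 Bond=195.3632
(2,1): Delta=-1.0000 Bond=195.3632
(2,2): Delta=-0.0723 Bond=47.7207
(3,0): Delta=-1.0000 Bond=197.3168
(3,1): Delta=-1.0000 Bond=197.3168
(3,2): Delta=-1.0000 Bond=197.3168
(3,3): Delta=0.2553 Bond=-22.4374
V0=44.9556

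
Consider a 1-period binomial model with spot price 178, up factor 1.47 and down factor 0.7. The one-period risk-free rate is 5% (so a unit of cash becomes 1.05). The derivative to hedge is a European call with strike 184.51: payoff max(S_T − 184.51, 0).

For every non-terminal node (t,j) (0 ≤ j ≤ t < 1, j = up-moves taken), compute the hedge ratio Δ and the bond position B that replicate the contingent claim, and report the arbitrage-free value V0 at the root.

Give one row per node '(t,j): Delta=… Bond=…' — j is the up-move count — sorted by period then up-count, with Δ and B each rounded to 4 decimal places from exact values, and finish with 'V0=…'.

(0,0): Delta=0.5629 Bond=-66.7965
V0=33.3983

The replicating-portfolio and risk-neutral prices coincide; use p* = (1.05−0.7)/(1.47−0.7) = 0.4545 for the latter.
Payoff layer (t=1): V(1,0)=0.0000, V(1,1)=77.1500
Node (0,0) S=178.0000: V=(p*·77.1500+(1−p*)·0.0000)/1.05=33.3983; Δ=(77.1500−0.0000)/(261.6600−124.6000)=0.5629; B=V−Δ·S=-66.7965
The time-0 hedge costs 33.3983, which is the no-arbitrage price.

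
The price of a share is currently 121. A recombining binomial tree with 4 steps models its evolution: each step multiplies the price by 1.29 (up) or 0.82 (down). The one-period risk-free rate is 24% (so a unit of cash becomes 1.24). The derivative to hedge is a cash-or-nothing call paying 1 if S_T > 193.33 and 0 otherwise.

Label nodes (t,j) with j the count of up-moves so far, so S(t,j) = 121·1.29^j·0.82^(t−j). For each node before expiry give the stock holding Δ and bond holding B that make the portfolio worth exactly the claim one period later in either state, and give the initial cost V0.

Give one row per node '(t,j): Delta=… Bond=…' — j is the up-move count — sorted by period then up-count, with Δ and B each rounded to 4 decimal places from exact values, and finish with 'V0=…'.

(0,0): Delta=0.0024 Bond=0.1138
(1,0): Delta=0.0111 Bond=-0.7307
(1,1): Delta=0.0017 Bond=0.2448
(2,0): Delta=0.0000 Bond=0.0000
(2,1): Delta=0.0120 Bond=-1.0140
(2,2): Delta=0.0009 Bond=0.4605
(3,0): Delta=0.0000 Bond=0.0000
(3,1): Delta=0.0000 Bond=0.0000
(3,2): Delta=0.0129 Bond=-1.4070
(3,3): Delta=0.0000 Bond=0.8065
V0=0.3982

Since d<R<u, set p* = (R−d)/(u−d) = 0.8936; price each node as the discounted p*-expectation of its children.
Terminal payoffs: V(4,0)=0.0000, V(4,1)=0.0000, V(4,2)=0.0000, V(4,3)=1.0000, V(4,4)=1.0000
(3,0): S=66.7155. Δ = (V_up−V_dn)/(S_up−S_dn) = (0.0000−0.0000)/(86.0630−54.7067) = 0.0000. V = [p*·0.0000 + (1−p*)·0.0000]/1.24 = 0.0000. B = V − Δ·S = 0.0000.
(3,1): S=104.9549. Δ = (V_up−V_dn)/(S_up−S_dn) = (0.0000−0.0000)/(135.3918−86.0630) = 0.0000. V = [p*·0.0000 + (1−p*)·0.0000]/1.24 = 0.0000. B = V − Δ·S = 0.0000.
(3,2): S=165.1120. Δ = (V_up−V_dn)/(S_up−S_dn) = (1.0000−0.0000)/(212.9945−135.3918) = 0.0129. V = [p*·1.0000 + (1−p*)·0.0000]/1.24 = 0.7207. B = V − Δ·S = -1.4070.
(3,3): S=259.7494. Δ = (V_up−V_dn)/(S_up−S_dn) = (1.0000−1.0000)/(335.0767−212.9945) = 0.0000. V = [p*·1.0000 + (1−p*)·1.0000]/1.24 = 0.8065. B = V − Δ·S = 0.8065.
(2,0): S=81.3604. Δ = (V_up−V_dn)/(S_up−S_dn) = (0.0000−0.0000)/(104.9549−66.7155) = 0.0000. V = [p*·0.0000 + (1−p*)·0.0000]/1.24 = 0.0000. B = V − Δ·S = 0.0000.
(2,1): S=127.9938. Δ = (V_up−V_dn)/(S_up−S_dn) = (0.7207−0.0000)/(165.1120−104.9549) = 0.0120. V = [p*·0.7207 + (1−p*)·0.0000]/1.24 = 0.5193. B = V − Δ·S = -1.0140.
(2,2): S=201.3561. Δ = (V_up−V_dn)/(S_up−S_dn) = (0.8065−0.7207)/(259.7494−165.1120) = 0.0009. V = [p*·0.8065 + (1−p*)·0.7207]/1.24 = 0.6430. B = V − Δ·S = 0.4605.
(1,0): S=99.2200. Δ = (V_up−V_dn)/(S_up−S_dn) = (0.5193−0.0000)/(127.9938−81.3604) = 0.0111. V = [p*·0.5193 + (1−p*)·0.0000]/1.24 = 0.3743. B = V − Δ·S = -0.7307.
(1,1): S=156.0900. Δ = (V_up−V_dn)/(S_up−S_dn) = (0.6430−0.5193)/(201.3561−127.9938) = 0.0017. V = [p*·0.6430 + (1−p*)·0.5193]/1.24 = 0.5079. B = V − Δ·S = 0.2448.
(0,0): S=121.0000. Δ = (V_up−V_dn)/(S_up−S_dn) = (0.5079−0.3743)/(156.0900−99.2200) = 0.0024. V = [p*·0.5079 + (1−p*)·0.3743]/1.24 = 0.3982. B = V − Δ·S = 0.1138.
Root portfolio cost Δ·121+B reproduces V0=0.3982.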